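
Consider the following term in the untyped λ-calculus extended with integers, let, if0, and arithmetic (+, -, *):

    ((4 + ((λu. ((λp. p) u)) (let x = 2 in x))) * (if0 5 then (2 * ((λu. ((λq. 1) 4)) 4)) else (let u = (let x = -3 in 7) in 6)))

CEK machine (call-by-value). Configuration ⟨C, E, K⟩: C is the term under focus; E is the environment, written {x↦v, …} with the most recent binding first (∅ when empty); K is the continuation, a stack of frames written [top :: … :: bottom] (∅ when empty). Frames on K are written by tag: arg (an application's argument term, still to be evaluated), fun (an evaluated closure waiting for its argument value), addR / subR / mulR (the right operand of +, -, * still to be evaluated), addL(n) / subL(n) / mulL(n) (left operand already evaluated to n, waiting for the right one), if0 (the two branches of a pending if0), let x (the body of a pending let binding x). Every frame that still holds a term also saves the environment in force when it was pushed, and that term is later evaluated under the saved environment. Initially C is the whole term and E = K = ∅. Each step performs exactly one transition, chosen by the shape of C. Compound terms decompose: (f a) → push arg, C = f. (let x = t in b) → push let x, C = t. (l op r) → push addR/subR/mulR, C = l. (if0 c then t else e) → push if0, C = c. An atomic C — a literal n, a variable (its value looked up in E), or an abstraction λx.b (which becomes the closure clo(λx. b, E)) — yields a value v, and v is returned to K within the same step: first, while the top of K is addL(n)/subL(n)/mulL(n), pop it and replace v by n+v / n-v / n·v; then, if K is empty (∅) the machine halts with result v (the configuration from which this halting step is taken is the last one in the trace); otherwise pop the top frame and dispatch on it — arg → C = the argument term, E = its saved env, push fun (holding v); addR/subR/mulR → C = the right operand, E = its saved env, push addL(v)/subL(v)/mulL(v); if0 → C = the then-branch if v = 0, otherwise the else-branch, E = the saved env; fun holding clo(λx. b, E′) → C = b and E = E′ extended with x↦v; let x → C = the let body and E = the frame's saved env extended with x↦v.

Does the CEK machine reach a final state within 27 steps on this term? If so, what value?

Answer: 36

Machine steps:
0. [C=((4 + ((λu. ((λp. p) u)) (let x = 2 in x))) * (if0 5 then (2 * ((λu. ((λq. 1) 4)) 4)) else (let u = (let x = -3 in 7) in 6))) | E=∅ | K=∅]
1. [C=(4 + ((λu. ((λp. p) u)) (let x = 2 in x))) | E=∅ | K=[mulR]]
2. [C=4 | E=∅ | K=[addR :: mulR]]
3. [C=((λu. ((λp. p) u)) (let x = 2 in x)) | E=∅ | K=[addL(4) :: mulR]]
4. [C=(λu. ((λp. p) u)) | E=∅ | K=[arg :: addL(4) :: mulR]]
5. [C=(let x = 2 in x) | E=∅ | K=[fun :: addL(4) :: mulR]]
6. [C=2 | E=∅ | K=[let x :: fun :: addL(4) :: mulR]]
7. [C=x | E={x↦2} | K=[fun :: addL(4) :: mulR]]
8. [C=((λp. p) u) | E={u↦2} | K=[addL(4) :: mulR]]
9. [C=(λp. p) | E={u↦2} | K=[arg :: addL(4) :: mulR]]
10. [C=u | E={u↦2} | K=[fun :: addL(4) :: mulR]]
11. [C=p | E={p↦2, u↦2} | K=[addL(4) :: mulR]]
12. [C=(if0 5 then (2 * ((λu. ((λq. 1) 4)) 4)) else (let u = (let x = -3 in 7) in 6)) | E=∅ | K=[mulL(6)]]
13. [C=5 | E=∅ | K=[if0 :: mulL(6)]]
14. [C=(let u = (let x = -3 in 7) in 6) | E=∅ | K=[mulL(6)]]
15. [C=(let x = -3 in 7) | E=∅ | K=[let u :: mulL(6)]]
16. [C=-3 | E=∅ | K=[let x :: let u :: mulL(6)]]
17. [C=7 | E={x↦-3} | K=[let u :: mulL(6)]]
18. [C=6 | E={u↦7} | K=[mulL(6)]]
→ final value 36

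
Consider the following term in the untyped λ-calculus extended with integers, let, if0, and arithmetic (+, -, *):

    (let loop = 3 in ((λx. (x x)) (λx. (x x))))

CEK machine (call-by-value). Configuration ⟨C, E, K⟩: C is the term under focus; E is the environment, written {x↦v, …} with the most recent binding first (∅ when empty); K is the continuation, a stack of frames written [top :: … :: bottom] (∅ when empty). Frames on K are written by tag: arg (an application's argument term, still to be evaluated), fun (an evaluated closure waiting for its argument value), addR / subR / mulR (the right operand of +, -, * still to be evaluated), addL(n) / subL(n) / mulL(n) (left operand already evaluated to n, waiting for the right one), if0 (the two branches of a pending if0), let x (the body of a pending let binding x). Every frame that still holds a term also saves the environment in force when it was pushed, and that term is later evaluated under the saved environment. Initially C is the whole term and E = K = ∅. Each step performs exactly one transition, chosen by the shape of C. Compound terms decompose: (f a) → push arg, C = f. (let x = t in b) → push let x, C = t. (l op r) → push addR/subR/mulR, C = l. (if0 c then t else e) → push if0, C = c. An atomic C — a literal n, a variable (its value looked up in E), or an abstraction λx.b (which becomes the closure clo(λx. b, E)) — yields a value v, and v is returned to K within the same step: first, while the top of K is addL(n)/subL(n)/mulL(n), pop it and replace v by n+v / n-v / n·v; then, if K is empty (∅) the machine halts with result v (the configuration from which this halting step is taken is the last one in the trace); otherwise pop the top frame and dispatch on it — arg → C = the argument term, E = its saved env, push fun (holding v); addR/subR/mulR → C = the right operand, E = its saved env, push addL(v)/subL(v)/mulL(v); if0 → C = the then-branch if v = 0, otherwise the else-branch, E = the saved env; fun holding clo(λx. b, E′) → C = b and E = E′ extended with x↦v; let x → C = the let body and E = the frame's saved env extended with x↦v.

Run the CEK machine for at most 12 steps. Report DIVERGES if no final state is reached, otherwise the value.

0. ⟨C=(let loop = 3 in ((λx. (x x)) (λx. (x x)))); E=∅; K=∅⟩
1. ⟨C=3; E=∅; K=[let loop]⟩
2. ⟨C=((λx. (x x)) (λx. (x x))); E={loop↦3}; K=∅⟩
3. ⟨C=(λx. (x x)); E={loop↦3}; K=[arg]⟩
4. ⟨C=(λx. (x x)); E={loop↦3}; K=[fun]⟩
5. ⟨C=(x x); E={x↦clo(λx. (x x), {loop↦3}), loop↦3}; K=∅⟩
6. ⟨C=x; E={x↦clo(λx. (x x), {loop↦3}), loop↦3}; K=[arg]⟩
7. ⟨C=x; E={x↦clo(λx. (x x), {loop↦3}), loop↦3}; K=[fun]⟩
… configuration repeats with period 3 (steps 5–7 recur indefinitely) …

Answer: DIVERGES (no final state within 12 steps)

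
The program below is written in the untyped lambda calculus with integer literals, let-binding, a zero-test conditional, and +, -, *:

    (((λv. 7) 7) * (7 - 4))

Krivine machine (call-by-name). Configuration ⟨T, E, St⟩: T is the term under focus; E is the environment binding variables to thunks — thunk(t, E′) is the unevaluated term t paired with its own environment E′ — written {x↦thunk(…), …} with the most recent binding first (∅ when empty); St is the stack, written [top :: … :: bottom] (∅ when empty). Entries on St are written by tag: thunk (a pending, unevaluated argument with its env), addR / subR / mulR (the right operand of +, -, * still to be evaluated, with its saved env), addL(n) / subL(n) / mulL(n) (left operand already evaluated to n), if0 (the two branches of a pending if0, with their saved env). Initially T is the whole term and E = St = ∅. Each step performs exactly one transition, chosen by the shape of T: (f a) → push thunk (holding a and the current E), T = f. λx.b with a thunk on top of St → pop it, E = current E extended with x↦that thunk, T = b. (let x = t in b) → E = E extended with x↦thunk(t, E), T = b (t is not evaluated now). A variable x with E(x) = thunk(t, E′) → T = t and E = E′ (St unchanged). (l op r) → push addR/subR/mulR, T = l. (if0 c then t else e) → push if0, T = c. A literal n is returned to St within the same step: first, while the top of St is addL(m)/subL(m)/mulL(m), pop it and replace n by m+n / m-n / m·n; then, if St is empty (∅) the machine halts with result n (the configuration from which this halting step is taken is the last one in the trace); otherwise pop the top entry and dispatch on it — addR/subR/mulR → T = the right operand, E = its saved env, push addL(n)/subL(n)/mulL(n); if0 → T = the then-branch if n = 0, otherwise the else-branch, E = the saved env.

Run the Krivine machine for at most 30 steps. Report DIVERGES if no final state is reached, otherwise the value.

step 0: ⟨T=(((λv. 7) 7) * (7 - 4)); E=∅; St=∅⟩
step 1: ⟨T=((λv. 7) 7); E=∅; St=[mulR]⟩
step 2: ⟨T=(λv. 7); E=∅; St=[thunk :: mulR]⟩
step 3: ⟨T=7; E={v↦thunk(7, ∅)}; St=[mulR]⟩
step 4: ⟨T=(7 - 4); E=∅; St=[mulL(7)]⟩
step 5: ⟨T=7; E=∅; St=[subR :: mulL(7)]⟩
step 6: ⟨T=4; E=∅; St=[subL(7) :: mulL(7)]⟩
→ final value 21

Answer: 21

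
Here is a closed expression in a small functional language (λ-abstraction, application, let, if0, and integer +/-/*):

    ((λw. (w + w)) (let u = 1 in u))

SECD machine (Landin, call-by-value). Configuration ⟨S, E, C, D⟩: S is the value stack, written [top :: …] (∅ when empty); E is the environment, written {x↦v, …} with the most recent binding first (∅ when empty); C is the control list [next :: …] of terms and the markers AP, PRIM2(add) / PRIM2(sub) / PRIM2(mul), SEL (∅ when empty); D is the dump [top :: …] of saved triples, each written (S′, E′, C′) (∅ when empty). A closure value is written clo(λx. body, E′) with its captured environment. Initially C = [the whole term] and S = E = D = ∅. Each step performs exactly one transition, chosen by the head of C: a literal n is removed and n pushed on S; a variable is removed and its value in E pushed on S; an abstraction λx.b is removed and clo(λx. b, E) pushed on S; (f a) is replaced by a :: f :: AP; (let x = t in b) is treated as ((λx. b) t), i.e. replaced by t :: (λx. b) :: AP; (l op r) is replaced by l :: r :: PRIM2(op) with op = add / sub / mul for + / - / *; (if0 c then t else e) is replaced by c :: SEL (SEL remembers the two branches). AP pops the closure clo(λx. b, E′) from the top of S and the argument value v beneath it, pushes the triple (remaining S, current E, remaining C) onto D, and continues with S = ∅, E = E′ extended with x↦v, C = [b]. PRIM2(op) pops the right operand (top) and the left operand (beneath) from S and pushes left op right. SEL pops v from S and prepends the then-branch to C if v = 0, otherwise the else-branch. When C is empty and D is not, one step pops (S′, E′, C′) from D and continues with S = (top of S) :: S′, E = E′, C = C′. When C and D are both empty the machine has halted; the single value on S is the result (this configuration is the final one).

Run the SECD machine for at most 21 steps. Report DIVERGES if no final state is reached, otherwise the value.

Answer: 2

Derivation:
step 0: [S=∅ | E=∅ | C=[((λw. (w + w)) (let u = 1 in u))] | D=∅]
step 1: [S=∅ | E=∅ | C=[(let u = 1 in u) :: (λw. (w + w)) :: AP] | D=∅]
step 2: [S=∅ | E=∅ | C=[1 :: (λu. u) :: AP :: (λw. (w + w)) :: AP] | D=∅]
step 3: [S=[1] | E=∅ | C=[(λu. u) :: AP :: (λw. (w + w)) :: AP] | D=∅]
step 4: [S=[clo(λu. u, ∅) :: 1] | E=∅ | C=[AP :: (λw. (w + w)) :: AP] | D=∅]
step 5: [S=∅ | E={u↦1} | C=[u] | D=[(∅, ∅, [(λw. (w + w)) :: AP])]]
step 6: [S=[1] | E={u↦1} | C=∅ | D=[(∅, ∅, [(λw. (w + w)) :: AP])]]
step 7: [S=[1] | E=∅ | C=[(λw. (w + w)) :: AP] | D=∅]
step 8: [S=[clo(λw. (w + w), ∅) :: 1] | E=∅ | C=[AP] | D=∅]
step 9: [S=∅ | E={w↦1} | C=[(w + w)] | D=[(∅, ∅, ∅)]]
step 10: [S=∅ | E={w↦1} | C=[w :: w :: PRIM2(add)] | D=[(∅, ∅, ∅)]]
step 11: [S=[1] | E={w↦1} | C=[w :: PRIM2(add)] | D=[(∅, ∅, ∅)]]
step 12: [S=[1 :: 1] | E={w↦1} | C=[PRIM2(add)] | D=[(∅, ∅, ∅)]]
step 13: [S=[2] | E={w↦1} | C=∅ | D=[(∅, ∅, ∅)]]
step 14: [S=[2] | E=∅ | C=∅ | D=∅]
→ final value 2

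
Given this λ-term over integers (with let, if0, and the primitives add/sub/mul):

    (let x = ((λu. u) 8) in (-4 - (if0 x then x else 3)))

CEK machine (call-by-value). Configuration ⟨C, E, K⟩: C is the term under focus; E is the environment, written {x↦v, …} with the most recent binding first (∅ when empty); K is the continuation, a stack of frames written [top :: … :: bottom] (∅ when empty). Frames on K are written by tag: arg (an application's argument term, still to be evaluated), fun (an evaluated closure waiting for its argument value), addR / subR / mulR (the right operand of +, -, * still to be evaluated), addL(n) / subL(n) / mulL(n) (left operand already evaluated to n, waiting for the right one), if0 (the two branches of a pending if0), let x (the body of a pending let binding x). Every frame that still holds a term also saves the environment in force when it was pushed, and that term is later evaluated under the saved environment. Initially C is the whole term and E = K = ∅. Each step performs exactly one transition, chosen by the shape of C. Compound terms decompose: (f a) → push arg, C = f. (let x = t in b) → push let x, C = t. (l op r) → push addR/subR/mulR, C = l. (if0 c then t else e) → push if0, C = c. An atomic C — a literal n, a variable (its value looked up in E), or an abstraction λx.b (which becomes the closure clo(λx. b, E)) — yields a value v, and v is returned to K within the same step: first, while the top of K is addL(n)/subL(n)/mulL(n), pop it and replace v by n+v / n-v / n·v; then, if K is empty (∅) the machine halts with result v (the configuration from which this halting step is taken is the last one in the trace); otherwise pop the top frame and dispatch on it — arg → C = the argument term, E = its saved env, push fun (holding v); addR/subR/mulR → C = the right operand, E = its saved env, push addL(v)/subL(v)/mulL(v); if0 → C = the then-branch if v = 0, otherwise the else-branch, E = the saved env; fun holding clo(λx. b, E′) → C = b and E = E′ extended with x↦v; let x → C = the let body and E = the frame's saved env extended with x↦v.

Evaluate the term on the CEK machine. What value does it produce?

0. <C=(let x = ((λu. u) 8) in (-4 - (if0 x then x else 3))), E=∅, K=∅>
1. <C=((λu. u) 8), E=∅, K=[let x]>
2. <C=(λu. u), E=∅, K=[arg :: let x]>
3. <C=8, E=∅, K=[fun :: let x]>
4. <C=u, E={u↦8}, K=[let x]>
5. <C=(-4 - (if0 x then x else 3)), E={x↦8}, K=∅>
6. <C=-4, E={x↦8}, K=[subR]>
7. <C=(if0 x then x else 3), E={x↦8}, K=[subL(-4)]>
8. <C=x, E={x↦8}, K=[if0 :: subL(-4)]>
9. <C=3, E={x↦8}, K=[subL(-4)]>
→ final value -7

Answer: -7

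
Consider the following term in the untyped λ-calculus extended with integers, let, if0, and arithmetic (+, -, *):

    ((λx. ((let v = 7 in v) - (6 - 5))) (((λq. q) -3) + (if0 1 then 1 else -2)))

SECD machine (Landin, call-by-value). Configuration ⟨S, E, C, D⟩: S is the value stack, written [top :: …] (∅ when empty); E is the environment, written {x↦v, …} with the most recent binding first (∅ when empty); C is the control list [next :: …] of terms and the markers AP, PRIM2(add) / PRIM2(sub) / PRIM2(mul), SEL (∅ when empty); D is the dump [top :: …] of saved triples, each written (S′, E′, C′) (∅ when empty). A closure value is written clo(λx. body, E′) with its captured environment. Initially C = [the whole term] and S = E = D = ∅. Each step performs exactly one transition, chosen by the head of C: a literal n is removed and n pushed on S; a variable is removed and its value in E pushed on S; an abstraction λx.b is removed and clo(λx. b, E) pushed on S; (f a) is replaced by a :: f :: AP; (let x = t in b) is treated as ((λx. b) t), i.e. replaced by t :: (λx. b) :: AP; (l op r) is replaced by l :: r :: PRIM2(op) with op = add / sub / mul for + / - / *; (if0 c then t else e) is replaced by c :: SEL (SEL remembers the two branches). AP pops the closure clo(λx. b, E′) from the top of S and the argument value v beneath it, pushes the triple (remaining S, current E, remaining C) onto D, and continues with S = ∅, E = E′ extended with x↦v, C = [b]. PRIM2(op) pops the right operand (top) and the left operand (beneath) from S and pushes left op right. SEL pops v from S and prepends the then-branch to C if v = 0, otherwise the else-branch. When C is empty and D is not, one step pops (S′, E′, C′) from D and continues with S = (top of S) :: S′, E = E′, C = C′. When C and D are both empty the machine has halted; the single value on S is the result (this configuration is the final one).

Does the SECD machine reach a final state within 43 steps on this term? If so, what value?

0. ⟨S=∅; E=∅; C=[((λx. ((let v = 7 in v) - (6 - 5))) (((λq. q) -3) + (if0 1 then 1 else -2)))]; D=∅⟩
1. ⟨S=∅; E=∅; C=[(((λq. q) -3) + (if0 1 then 1 else -2)) :: (λx. ((let v = 7 in v) - (6 - 5))) :: AP]; D=∅⟩
2. ⟨S=∅; E=∅; C=[((λq. q) -3) :: (if0 1 then 1 else -2) :: PRIM2(add) :: (λx. ((let v = 7 in v) - (6 - 5))) :: AP]; D=∅⟩
3. ⟨S=∅; E=∅; C=[-3 :: (λq. q) :: AP :: (if0 1 then 1 else -2) :: PRIM2(add) :: (λx. ((let v = 7 in v) - (6 - 5))) :: AP]; D=∅⟩
4. ⟨S=[-3]; E=∅; C=[(λq. q) :: AP :: (if0 1 then 1 else -2) :: PRIM2(add) :: (λx. ((let v = 7 in v) - (6 - 5))) :: AP]; D=∅⟩
5. ⟨S=[clo(λq. q, ∅) :: -3]; E=∅; C=[AP :: (if0 1 then 1 else -2) :: PRIM2(add) :: (λx. ((let v = 7 in v) - (6 - 5))) :: AP]; D=∅⟩
6. ⟨S=∅; E={q↦-3}; C=[q]; D=[(∅, ∅, [(if0 1 then 1 else -2) :: PRIM2(add) :: (λx. ((let v = 7 in v) - (6 - 5))) :: AP])]⟩
7. ⟨S=[-3]; E={q↦-3}; C=∅; D=[(∅, ∅, [(if0 1 then 1 else -2) :: PRIM2(add) :: (λx. ((let v = 7 in v) - (6 - 5))) :: AP])]⟩
8. ⟨S=[-3]; E=∅; C=[(if0 1 then 1 else -2) :: PRIM2(add) :: (λx. ((let v = 7 in v) - (6 - 5))) :: AP]; D=∅⟩
9. ⟨S=[-3]; E=∅; C=[1 :: SEL :: PRIM2(add) :: (λx. ((let v = 7 in v) - (6 - 5))) :: AP]; D=∅⟩
10. ⟨S=[1 :: -3]; E=∅; C=[SEL :: PRIM2(add) :: (λx. ((let v = 7 in v) - (6 - 5))) :: AP]; D=∅⟩
11. ⟨S=[-3]; E=∅; C=[-2 :: PRIM2(add) :: (λx. ((let v = 7 in v) - (6 - 5))) :: AP]; D=∅⟩
12. ⟨S=[-2 :: -3]; E=∅; C=[PRIM2(add) :: (λx. ((let v = 7 in v) - (6 - 5))) :: AP]; D=∅⟩
13. ⟨S=[-5]; E=∅; C=[(λx. ((let v = 7 in v) - (6 - 5))) :: AP]; D=∅⟩
14. ⟨S=[clo(λx. ((let v = 7 in v) - (6 - 5)), ∅) :: -5]; E=∅; C=[AP]; D=∅⟩
15. ⟨S=∅; E={x↦-5}; C=[((let v = 7 in v) - (6 - 5))]; D=[(∅, ∅, ∅)]⟩
16. ⟨S=∅; E={x↦-5}; C=[(let v = 7 in v) :: (6 - 5) :: PRIM2(sub)]; D=[(∅, ∅, ∅)]⟩
17. ⟨S=∅; E={x↦-5}; C=[7 :: (λv. v) :: AP :: (6 - 5) :: PRIM2(sub)]; D=[(∅, ∅, ∅)]⟩
18. ⟨S=[7]; E={x↦-5}; C=[(λv. v) :: AP :: (6 - 5) :: PRIM2(sub)]; D=[(∅, ∅, ∅)]⟩
19. ⟨S=[clo(λv. v, {x↦-5}) :: 7]; E={x↦-5}; C=[AP :: (6 - 5) :: PRIM2(sub)]; D=[(∅, ∅, ∅)]⟩
20. ⟨S=∅; E={v↦7, x↦-5}; C=[v]; D=[(∅, {x↦-5}, [(6 - 5) :: PRIM2(sub)]) :: (∅, ∅, ∅)]⟩
21. ⟨S=[7]; E={v↦7, x↦-5}; C=∅; D=[(∅, {x↦-5}, [(6 - 5) :: PRIM2(sub)]) :: (∅, ∅, ∅)]⟩
22. ⟨S=[7]; E={x↦-5}; C=[(6 - 5) :: PRIM2(sub)]; D=[(∅, ∅, ∅)]⟩
23. ⟨S=[7]; E={x↦-5}; C=[6 :: 5 :: PRIM2(sub) :: PRIM2(sub)]; D=[(∅, ∅, ∅)]⟩
24. ⟨S=[6 :: 7]; E={x↦-5}; C=[5 :: PRIM2(sub) :: PRIM2(sub)]; D=[(∅, ∅, ∅)]⟩
25. ⟨S=[5 :: 6 :: 7]; E={x↦-5}; C=[PRIM2(sub) :: PRIM2(sub)]; D=[(∅, ∅, ∅)]⟩
26. ⟨S=[1 :: 7]; E={x↦-5}; C=[PRIM2(sub)]; D=[(∅, ∅, ∅)]⟩
27. ⟨S=[6]; E={x↦-5}; C=∅; D=[(∅, ∅, ∅)]⟩
28. ⟨S=[6]; E=∅; C=∅; D=∅⟩
→ final value 6

Answer: 6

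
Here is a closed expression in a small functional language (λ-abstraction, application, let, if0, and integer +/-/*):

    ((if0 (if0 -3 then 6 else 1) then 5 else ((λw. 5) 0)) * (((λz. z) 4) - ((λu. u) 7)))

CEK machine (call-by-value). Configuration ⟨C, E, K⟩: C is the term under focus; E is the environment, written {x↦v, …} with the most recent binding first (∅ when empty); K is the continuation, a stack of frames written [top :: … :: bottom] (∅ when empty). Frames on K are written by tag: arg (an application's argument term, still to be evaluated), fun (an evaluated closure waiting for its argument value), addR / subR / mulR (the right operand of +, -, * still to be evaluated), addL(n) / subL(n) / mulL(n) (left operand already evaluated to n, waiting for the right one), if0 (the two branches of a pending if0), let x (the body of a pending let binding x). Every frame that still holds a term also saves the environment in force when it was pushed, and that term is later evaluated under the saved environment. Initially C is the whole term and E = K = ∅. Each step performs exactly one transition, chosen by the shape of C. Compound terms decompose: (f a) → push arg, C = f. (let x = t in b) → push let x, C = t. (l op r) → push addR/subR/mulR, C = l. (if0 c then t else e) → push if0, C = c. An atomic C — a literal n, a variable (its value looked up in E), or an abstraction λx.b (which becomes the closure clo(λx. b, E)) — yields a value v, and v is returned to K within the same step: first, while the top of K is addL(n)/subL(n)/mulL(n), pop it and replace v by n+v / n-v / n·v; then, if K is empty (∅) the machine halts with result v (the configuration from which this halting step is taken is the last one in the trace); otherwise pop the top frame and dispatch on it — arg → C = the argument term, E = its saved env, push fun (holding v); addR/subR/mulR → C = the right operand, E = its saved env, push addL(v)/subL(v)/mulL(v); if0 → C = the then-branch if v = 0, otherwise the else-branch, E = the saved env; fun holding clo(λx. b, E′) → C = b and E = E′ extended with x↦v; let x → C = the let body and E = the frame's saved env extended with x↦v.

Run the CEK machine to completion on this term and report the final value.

Answer: -15

Execution trace:
t=0: <C=((if0 (if0 -3 then 6 else 1) then 5 else ((λw. 5) 0)) * (((λz. z) 4) - ((λu. u) 7))), E=∅, K=∅>
t=1: <C=(if0 (if0 -3 then 6 else 1) then 5 else ((λw. 5) 0)), E=∅, K=[mulR]>
t=2: <C=(if0 -3 then 6 else 1), E=∅, K=[if0 :: mulR]>
t=3: <C=-3, E=∅, K=[if0 :: if0 :: mulR]>
t=4: <C=1, E=∅, K=[if0 :: mulR]>
t=5: <C=((λw. 5) 0), E=∅, K=[mulR]>
t=6: <C=(λw. 5), E=∅, K=[arg :: mulR]>
t=7: <C=0, E=∅, K=[fun :: mulR]>
t=8: <C=5, E={w↦0}, K=[mulR]>
t=9: <C=(((λz. z) 4) - ((λu. u) 7)), E=∅, K=[mulL(5)]>
t=10: <C=((λz. z) 4), E=∅, K=[subR :: mulL(5)]>
t=11: <C=(λz. z), E=∅, K=[arg :: subR :: mulL(5)]>
t=12: <C=4, E=∅, K=[fun :: subR :: mulL(5)]>
t=13: <C=z, E={z↦4}, K=[subR :: mulL(5)]>
t=14: <C=((λu. u) 7), E=∅, K=[subL(4) :: mulL(5)]>
t=15: <C=(λu. u), E=∅, K=[arg :: subL(4) :: mulL(5)]>
t=16: <C=7, E=∅, K=[fun :: subL(4) :: mulL(5)]>
t=17: <C=u, E={u↦7}, K=[subL(4) :: mulL(5)]>
→ final value -15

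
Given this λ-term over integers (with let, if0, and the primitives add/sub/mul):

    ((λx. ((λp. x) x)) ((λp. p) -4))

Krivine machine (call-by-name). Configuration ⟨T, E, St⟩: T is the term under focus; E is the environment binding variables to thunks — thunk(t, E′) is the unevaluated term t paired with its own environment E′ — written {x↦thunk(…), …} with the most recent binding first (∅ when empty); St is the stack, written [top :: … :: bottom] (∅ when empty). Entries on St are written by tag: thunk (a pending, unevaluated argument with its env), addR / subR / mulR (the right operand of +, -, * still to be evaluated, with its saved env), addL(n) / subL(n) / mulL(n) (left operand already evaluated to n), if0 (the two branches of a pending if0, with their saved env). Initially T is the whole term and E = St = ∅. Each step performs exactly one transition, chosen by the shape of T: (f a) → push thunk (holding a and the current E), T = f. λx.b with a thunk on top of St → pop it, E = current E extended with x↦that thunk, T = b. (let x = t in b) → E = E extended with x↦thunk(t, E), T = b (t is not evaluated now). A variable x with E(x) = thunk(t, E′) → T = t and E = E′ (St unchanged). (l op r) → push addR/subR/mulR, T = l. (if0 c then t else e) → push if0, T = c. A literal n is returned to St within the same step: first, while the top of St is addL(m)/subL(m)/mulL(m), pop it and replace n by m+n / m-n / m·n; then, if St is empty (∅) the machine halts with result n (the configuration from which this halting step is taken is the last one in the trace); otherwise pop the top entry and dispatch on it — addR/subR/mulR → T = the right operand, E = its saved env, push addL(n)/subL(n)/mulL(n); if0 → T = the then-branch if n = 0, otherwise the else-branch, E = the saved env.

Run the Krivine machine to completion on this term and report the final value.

Answer: -4

Derivation:
step 0: ⟨T=((λx. ((λp. x) x)) ((λp. p) -4)); E=∅; St=∅⟩
step 1: ⟨T=(λx. ((λp. x) x)); E=∅; St=[thunk]⟩
step 2: ⟨T=((λp. x) x); E={x↦thunk(((λp. p) -4), ∅)}; St=∅⟩
step 3: ⟨T=(λp. x); E={x↦thunk(((λp. p) -4), ∅)}; St=[thunk]⟩
step 4: ⟨T=x; E={p↦thunk(x, {x↦thunk(((λp. p) -4), ∅)}), x↦thunk(((λp. p) -4), ∅)}; St=∅⟩
step 5: ⟨T=((λp. p) -4); E=∅; St=∅⟩
step 6: ⟨T=(λp. p); E=∅; St=[thunk]⟩
step 7: ⟨T=p; E={p↦thunk(-4, ∅)}; St=∅⟩
step 8: ⟨T=-4; E=∅; St=∅⟩
→ final value -4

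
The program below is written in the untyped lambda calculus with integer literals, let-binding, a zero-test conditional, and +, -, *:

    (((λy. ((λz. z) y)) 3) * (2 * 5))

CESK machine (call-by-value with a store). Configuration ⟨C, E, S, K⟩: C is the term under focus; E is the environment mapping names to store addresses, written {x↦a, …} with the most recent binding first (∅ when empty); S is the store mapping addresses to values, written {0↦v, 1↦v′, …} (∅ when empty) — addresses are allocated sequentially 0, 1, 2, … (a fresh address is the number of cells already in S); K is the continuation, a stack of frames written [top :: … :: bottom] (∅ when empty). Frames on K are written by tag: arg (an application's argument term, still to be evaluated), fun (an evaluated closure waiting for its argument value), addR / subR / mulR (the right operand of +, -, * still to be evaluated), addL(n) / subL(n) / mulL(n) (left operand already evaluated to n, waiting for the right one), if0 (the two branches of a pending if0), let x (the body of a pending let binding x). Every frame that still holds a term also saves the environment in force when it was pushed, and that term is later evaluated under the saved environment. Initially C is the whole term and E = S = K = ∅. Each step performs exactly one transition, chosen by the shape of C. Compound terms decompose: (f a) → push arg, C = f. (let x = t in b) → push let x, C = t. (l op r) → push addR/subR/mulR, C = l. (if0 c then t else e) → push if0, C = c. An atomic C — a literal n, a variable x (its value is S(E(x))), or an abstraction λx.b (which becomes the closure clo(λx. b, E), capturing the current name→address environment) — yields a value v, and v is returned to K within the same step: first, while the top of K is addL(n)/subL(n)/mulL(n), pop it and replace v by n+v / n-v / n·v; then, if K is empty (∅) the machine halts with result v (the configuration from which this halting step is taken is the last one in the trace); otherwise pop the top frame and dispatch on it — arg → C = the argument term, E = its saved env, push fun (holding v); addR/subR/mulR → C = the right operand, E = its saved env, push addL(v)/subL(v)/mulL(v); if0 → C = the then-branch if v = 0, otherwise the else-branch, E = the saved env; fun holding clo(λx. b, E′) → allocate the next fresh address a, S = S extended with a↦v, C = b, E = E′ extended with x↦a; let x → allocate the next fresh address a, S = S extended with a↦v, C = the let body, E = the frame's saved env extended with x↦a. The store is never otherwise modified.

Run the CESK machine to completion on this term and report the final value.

0. ⟨C=(((λy. ((λz. z) y)) 3) * (2 * 5)); E=∅; S=∅; K=∅⟩
1. ⟨C=((λy. ((λz. z) y)) 3); E=∅; S=∅; K=[mulR]⟩
2. ⟨C=(λy. ((λz. z) y)); E=∅; S=∅; K=[arg :: mulR]⟩
3. ⟨C=3; E=∅; S=∅; K=[fun :: mulR]⟩
4. ⟨C=((λz. z) y); E={y↦0}; S={0↦3}; K=[mulR]⟩
5. ⟨C=(λz. z); E={y↦0}; S={0↦3}; K=[arg :: mulR]⟩
6. ⟨C=y; E={y↦0}; S={0↦3}; K=[fun :: mulR]⟩
7. ⟨C=z; E={z↦1, y↦0}; S={0↦3, 1↦3}; K=[mulR]⟩
8. ⟨C=(2 * 5); E=∅; S={0↦3, 1↦3}; K=[mulL(3)]⟩
9. ⟨C=2; E=∅; S={0↦3, 1↦3}; K=[mulR :: mulL(3)]⟩
10. ⟨C=5; E=∅; S={0↦3, 1↦3}; K=[mulL(2) :: mulL(3)]⟩
→ final value 30

Answer: 30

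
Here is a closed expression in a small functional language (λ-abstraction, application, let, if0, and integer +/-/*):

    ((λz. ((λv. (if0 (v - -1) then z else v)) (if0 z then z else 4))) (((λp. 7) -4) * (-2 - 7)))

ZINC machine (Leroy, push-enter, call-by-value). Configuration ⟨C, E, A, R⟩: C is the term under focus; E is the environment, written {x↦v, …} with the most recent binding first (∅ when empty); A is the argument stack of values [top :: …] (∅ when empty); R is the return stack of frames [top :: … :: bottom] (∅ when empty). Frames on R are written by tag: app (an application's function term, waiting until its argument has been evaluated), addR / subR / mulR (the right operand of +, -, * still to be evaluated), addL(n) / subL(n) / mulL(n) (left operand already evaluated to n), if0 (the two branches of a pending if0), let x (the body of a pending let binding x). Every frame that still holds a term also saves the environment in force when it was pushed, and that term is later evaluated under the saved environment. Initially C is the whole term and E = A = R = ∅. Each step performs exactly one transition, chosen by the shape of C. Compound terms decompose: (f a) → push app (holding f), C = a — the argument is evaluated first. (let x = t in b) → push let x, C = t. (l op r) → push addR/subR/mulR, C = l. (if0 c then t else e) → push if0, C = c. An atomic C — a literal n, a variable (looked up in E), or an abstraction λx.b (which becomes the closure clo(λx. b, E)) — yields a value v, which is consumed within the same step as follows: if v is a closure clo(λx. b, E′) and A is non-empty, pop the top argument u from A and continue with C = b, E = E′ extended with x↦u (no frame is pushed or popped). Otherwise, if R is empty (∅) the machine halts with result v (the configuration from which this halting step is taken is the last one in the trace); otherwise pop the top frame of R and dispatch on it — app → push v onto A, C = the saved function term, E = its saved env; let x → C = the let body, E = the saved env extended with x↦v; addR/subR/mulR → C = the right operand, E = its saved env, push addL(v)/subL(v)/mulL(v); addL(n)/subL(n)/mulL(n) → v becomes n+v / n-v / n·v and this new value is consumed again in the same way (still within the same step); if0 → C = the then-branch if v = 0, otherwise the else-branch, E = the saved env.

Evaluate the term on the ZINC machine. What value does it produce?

Answer: 4

Derivation:
t=0: [C=((λz. ((λv. (if0 (v - -1) then z else v)) (if0 z then z else 4))) (((λp. 7) -4) * (-2 - 7))) | E=∅ | A=∅ | R=∅]
t=1: [C=(((λp. 7) -4) * (-2 - 7)) | E=∅ | A=∅ | R=[app]]
t=2: [C=((λp. 7) -4) | E=∅ | A=∅ | R=[mulR :: app]]
t=3: [C=-4 | E=∅ | A=∅ | R=[app :: mulR :: app]]
t=4: [C=(λp. 7) | E=∅ | A=[-4] | R=[mulR :: app]]
t=5: [C=7 | E={p↦-4} | A=∅ | R=[mulR :: app]]
t=6: [C=(-2 - 7) | E=∅ | A=∅ | R=[mulL(7) :: app]]
t=7: [C=-2 | E=∅ | A=∅ | R=[subR :: mulL(7) :: app]]
t=8: [C=7 | E=∅ | A=∅ | R=[subL(-2) :: mulL(7) :: app]]
t=9: [C=(λz. ((λv. (if0 (v - -1) then z else v)) (if0 z then z else 4))) | E=∅ | A=[-63] | R=∅]
t=10: [C=((λv. (if0 (v - -1) then z else v)) (if0 z then z else 4)) | E={z↦-63} | A=∅ | R=∅]
t=11: [C=(if0 z then z else 4) | E={z↦-63} | A=∅ | R=[app]]
t=12: [C=z | E={z↦-63} | A=∅ | R=[if0 :: app]]
t=13: [C=4 | E={z↦-63} | A=∅ | R=[app]]
t=14: [C=(λv. (if0 (v - -1) then z else v)) | E={z↦-63} | A=[4] | R=∅]
t=15: [C=(if0 (v - -1) then z else v) | E={v↦4, z↦-63} | A=∅ | R=∅]
t=16: [C=(v - -1) | E={v↦4, z↦-63} | A=∅ | R=[if0]]
t=17: [C=v | E={v↦4, z↦-63} | A=∅ | R=[subR :: if0]]
t=18: [C=-1 | E={v↦4, z↦-63} | A=∅ | R=[subL(4) :: if0]]
t=19: [C=v | E={v↦4, z↦-63} | A=∅ | R=∅]
→ final value 4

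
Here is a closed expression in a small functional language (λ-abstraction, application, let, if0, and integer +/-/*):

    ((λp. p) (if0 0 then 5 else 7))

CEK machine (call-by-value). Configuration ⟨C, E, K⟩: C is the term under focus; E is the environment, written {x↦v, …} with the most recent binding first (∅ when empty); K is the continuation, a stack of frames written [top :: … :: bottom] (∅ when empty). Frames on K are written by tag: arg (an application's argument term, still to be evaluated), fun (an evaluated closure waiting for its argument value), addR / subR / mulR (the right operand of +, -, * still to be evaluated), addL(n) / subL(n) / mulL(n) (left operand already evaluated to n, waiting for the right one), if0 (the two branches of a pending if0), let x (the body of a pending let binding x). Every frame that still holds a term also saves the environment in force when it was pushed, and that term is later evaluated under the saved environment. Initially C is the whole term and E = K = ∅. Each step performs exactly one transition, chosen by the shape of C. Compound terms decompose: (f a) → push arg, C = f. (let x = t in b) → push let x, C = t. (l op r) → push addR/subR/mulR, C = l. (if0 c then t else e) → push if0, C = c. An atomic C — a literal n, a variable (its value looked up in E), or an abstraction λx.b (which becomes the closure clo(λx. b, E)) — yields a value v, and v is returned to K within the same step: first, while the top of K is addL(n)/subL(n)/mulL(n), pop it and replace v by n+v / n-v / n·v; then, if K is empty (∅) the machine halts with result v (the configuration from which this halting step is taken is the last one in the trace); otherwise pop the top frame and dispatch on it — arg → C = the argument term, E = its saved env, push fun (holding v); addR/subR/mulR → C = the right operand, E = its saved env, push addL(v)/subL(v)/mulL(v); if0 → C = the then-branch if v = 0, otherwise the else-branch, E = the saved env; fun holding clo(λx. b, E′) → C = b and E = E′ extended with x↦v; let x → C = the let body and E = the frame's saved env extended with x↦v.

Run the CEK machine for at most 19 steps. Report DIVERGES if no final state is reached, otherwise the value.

Answer: 5

Machine steps:
0. <C=((λp. p) (if0 0 then 5 else 7)), E=∅, K=∅>
1. <C=(λp. p), E=∅, K=[arg]>
2. <C=(if0 0 then 5 else 7), E=∅, K=[fun]>
3. <C=0, E=∅, K=[if0 :: fun]>
4. <C=5, E=∅, K=[fun]>
5. <C=p, E={p↦5}, K=∅>
→ final value 5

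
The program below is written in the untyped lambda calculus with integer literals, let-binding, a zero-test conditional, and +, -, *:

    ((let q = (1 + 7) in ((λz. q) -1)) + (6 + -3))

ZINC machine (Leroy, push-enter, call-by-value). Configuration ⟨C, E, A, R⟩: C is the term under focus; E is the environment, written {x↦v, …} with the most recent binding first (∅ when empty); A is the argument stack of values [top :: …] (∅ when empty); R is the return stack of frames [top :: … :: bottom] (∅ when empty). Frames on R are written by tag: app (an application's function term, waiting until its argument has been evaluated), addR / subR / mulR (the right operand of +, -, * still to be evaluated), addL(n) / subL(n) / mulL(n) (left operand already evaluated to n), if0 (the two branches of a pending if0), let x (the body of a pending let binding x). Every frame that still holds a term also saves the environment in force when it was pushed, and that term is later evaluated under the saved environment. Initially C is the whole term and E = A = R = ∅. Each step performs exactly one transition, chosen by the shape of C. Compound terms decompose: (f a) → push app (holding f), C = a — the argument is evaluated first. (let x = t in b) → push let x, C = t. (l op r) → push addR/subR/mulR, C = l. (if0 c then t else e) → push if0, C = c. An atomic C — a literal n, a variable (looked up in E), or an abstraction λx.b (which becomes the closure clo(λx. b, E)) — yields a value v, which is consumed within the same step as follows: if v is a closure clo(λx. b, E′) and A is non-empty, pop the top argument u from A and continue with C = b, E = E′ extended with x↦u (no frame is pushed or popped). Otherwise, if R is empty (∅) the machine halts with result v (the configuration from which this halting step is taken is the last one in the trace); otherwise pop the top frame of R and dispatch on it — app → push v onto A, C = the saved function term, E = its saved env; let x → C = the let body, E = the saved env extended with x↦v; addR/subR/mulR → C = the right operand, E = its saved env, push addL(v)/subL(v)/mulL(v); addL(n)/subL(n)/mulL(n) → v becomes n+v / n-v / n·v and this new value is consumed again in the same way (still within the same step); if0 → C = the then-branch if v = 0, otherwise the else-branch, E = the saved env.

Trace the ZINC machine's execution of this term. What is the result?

Answer: 11

Derivation:
0. ⟨C=((let q = (1 + 7) in ((λz. q) -1)) + (6 + -3)); E=∅; A=∅; R=∅⟩
1. ⟨C=(let q = (1 + 7) in ((λz. q) -1)); E=∅; A=∅; R=[addR]⟩
2. ⟨C=(1 + 7); E=∅; A=∅; R=[let q :: addR]⟩
3. ⟨C=1; E=∅; A=∅; R=[addR :: let q :: addR]⟩
4. ⟨C=7; E=∅; A=∅; R=[addL(1) :: let q :: addR]⟩
5. ⟨C=((λz. q) -1); E={q↦8}; A=∅; R=[addR]⟩
6. ⟨C=-1; E={q↦8}; A=∅; R=[app :: addR]⟩
7. ⟨C=(λz. q); E={q↦8}; A=[-1]; R=[addR]⟩
8. ⟨C=q; E={z↦-1, q↦8}; A=∅; R=[addR]⟩
9. ⟨C=(6 + -3); E=∅; A=∅; R=[addL(8)]⟩
10. ⟨C=6; E=∅; A=∅; R=[addR :: addL(8)]⟩
11. ⟨C=-3; E=∅; A=∅; R=[addL(6) :: addL(8)]⟩
→ final value 11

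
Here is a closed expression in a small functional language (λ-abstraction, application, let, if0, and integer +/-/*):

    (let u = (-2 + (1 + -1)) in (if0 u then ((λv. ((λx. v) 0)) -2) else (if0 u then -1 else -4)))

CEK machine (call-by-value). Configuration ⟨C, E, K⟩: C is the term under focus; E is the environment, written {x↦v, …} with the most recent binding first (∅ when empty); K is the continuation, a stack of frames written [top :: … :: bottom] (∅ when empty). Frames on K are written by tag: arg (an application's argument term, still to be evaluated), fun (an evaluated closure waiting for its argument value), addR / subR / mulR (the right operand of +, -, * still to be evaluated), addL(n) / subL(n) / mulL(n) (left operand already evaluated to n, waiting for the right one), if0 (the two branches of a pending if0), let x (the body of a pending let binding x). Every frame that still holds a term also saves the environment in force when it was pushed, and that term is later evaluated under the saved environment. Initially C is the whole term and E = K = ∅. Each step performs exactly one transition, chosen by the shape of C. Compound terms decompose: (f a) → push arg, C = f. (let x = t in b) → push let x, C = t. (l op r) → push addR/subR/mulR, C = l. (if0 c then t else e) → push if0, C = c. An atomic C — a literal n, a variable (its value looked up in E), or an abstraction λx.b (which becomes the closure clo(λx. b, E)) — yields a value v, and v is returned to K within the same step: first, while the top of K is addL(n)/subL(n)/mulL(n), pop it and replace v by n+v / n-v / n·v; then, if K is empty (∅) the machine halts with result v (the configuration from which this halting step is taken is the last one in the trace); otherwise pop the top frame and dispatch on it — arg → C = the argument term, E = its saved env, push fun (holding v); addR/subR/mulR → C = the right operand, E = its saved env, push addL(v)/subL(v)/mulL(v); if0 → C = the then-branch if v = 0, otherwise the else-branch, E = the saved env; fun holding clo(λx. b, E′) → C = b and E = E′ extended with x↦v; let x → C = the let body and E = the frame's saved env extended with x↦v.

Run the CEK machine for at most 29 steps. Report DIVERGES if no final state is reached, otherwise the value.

[0] <C=(let u = (-2 + (1 + -1)) in (if0 u then ((λv. ((λx. v) 0)) -2) else (if0 u then -1 else -4))), E=∅, K=∅>
[1] <C=(-2 + (1 + -1)), E=∅, K=[let u]>
[2] <C=-2, E=∅, K=[addR :: let u]>
[3] <C=(1 + -1), E=∅, K=[addL(-2) :: let u]>
[4] <C=1, E=∅, K=[addR :: addL(-2) :: let u]>
[5] <C=-1, E=∅, K=[addL(1) :: addL(-2) :: let u]>
[6] <C=(if0 u then ((λv. ((λx. v) 0)) -2) else (if0 u then -1 else -4)), E={u↦-2}, K=∅>
[7] <C=u, E={u↦-2}, K=[if0]>
[8] <C=(if0 u then -1 else -4), E={u↦-2}, K=∅>
[9] <C=u, E={u↦-2}, K=[if0]>
[10] <C=-4, E={u↦-2}, K=∅>
→ final value -4

Answer: -4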